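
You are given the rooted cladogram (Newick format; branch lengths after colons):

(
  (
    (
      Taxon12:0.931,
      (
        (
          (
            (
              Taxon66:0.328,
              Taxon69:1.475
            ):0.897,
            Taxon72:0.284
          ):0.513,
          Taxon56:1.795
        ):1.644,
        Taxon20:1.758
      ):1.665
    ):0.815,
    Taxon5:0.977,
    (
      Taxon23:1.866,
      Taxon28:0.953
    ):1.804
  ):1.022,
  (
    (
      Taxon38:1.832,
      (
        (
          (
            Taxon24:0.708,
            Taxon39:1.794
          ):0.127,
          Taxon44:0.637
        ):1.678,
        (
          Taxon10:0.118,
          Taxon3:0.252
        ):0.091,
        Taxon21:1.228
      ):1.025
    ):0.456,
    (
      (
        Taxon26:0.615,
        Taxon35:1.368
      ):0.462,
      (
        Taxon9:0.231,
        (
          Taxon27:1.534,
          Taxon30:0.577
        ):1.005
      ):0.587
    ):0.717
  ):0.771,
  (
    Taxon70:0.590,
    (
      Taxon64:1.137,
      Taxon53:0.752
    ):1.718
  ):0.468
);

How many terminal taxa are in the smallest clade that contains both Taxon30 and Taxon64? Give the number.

The MRCA of Taxon30 and Taxon64 is the root, so the clade is the entire tree.
That clade contains 24 terminal taxa: Taxon10, Taxon12, Taxon20, Taxon21, Taxon23, Taxon24, Taxon26, Taxon27, Taxon28, Taxon3, Taxon30, Taxon35, Taxon38, Taxon39, Taxon44, Taxon5, Taxon53, Taxon56, Taxon64, Taxon66, Taxon69, Taxon70, Taxon72, Taxon9.

24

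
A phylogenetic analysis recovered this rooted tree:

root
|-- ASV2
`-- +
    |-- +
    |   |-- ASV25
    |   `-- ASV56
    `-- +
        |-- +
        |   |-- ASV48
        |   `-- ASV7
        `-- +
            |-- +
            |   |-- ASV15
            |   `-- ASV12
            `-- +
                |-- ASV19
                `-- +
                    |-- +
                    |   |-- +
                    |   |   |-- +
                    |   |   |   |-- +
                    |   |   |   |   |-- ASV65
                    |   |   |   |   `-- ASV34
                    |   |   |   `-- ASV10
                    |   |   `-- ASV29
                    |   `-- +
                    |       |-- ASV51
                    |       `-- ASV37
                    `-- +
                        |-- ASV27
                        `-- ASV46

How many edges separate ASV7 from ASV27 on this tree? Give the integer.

7

The MRCA of ASV7 and ASV27 is the node subtending ((ASV48,ASV7),((ASV15,ASV12),(ASV19,(((((ASV65,ASV34),ASV10),ASV29),(ASV51,ASV37)),(ASV27,ASV46))))).
From ASV7 up to that node: 2 branches. From ASV27 up to the same node: 5 branches. Total: 2 + 5 = 7.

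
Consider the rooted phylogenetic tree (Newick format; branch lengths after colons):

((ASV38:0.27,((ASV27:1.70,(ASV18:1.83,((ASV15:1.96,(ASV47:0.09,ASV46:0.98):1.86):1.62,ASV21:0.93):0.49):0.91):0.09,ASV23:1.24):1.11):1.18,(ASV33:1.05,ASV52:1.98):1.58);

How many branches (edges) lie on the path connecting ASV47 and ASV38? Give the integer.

8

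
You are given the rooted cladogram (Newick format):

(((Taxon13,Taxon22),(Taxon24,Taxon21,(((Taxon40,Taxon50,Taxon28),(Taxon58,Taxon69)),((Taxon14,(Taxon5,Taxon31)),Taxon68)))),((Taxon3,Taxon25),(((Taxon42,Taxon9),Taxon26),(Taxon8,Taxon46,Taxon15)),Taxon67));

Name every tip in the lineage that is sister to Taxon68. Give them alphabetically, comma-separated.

Taxon68 attaches to the tree at the node subtending ((Taxon14,(Taxon5,Taxon31)),Taxon68).
The other lineage descending from that same node — the sister group — is (Taxon14,(Taxon5,Taxon31)); its 3 tips in alphabetical order are the answer.

Taxon14, Taxon31, Taxon5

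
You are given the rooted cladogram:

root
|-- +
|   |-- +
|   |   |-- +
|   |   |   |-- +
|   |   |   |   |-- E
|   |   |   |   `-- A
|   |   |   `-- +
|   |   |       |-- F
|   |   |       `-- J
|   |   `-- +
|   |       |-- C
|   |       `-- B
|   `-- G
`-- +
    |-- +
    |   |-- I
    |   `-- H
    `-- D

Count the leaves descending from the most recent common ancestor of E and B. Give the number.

The MRCA of E and B is the node subtending (((E,A),(F,J)),(C,B)).
That clade contains 6 terminal taxa: A, B, C, E, F, J.

6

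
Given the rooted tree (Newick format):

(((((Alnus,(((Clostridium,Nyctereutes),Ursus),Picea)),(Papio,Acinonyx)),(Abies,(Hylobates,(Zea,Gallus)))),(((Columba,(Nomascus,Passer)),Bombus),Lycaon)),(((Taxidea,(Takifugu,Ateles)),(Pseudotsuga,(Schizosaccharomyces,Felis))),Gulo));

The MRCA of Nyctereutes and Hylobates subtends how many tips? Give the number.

The MRCA of Nyctereutes and Hylobates is the node subtending (((Alnus,(((Clostridium,Nyctereutes),Ursus),Picea)),(Papio,Acinonyx)),(Abies,(Hylobates,(Zea,Gallus)))).
That clade contains 11 terminal taxa: Abies, Acinonyx, Alnus, Clostridium, Gallus, Hylobates, Nyctereutes, Papio, Picea, Ursus, Zea.

11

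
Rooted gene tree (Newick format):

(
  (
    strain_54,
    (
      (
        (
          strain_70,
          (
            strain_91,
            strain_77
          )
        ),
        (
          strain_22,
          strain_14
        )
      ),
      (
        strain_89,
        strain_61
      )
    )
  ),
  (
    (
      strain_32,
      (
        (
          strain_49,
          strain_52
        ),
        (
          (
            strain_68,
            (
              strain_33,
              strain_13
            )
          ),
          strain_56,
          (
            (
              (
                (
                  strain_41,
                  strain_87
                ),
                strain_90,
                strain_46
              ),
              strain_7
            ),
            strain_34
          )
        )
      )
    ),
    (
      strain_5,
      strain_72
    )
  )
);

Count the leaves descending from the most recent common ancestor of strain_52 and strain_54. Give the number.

The MRCA of strain_52 and strain_54 is the root, so the clade is the entire tree.
That clade contains 23 terminal taxa: strain_13, strain_14, strain_22, strain_32, strain_33, strain_34, strain_41, strain_46, strain_49, strain_5, strain_52, strain_54, strain_56, strain_61, strain_68, strain_7, strain_70, strain_72, strain_77, strain_87, strain_89, strain_90, strain_91.

23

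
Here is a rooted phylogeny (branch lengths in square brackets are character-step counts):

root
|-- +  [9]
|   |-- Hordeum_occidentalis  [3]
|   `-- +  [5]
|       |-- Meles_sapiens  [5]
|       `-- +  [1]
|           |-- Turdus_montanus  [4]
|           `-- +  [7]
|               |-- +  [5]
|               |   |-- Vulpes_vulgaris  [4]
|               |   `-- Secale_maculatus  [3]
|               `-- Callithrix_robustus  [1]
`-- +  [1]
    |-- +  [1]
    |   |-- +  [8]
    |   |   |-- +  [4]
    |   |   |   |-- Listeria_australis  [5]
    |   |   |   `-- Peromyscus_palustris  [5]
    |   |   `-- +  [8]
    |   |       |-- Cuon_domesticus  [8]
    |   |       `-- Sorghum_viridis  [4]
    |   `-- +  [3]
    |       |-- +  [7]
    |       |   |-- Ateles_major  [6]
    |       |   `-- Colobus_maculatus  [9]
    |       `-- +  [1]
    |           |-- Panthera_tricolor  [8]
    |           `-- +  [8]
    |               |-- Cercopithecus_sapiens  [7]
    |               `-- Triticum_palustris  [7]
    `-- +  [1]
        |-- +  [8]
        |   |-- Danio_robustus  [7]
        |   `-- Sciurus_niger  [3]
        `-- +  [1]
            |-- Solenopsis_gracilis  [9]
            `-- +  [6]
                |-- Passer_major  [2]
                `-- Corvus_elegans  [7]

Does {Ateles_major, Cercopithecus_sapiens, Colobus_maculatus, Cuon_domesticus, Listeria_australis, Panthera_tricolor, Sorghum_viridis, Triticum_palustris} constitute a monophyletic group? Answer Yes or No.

The MRCA of the listed taxa subtends (((Listeria_australis,Peromyscus_palustris),(Cuon_domesticus,Sorghum_viridis)),((Ateles_major,Colobus_maculatus),(Panthera_tricolor,(Cercopithecus_sapiens,Triticum_palustris)))).
That clade also contains Peromyscus_palustris, which is not in the proposed group, so the group is not monophyletic.

No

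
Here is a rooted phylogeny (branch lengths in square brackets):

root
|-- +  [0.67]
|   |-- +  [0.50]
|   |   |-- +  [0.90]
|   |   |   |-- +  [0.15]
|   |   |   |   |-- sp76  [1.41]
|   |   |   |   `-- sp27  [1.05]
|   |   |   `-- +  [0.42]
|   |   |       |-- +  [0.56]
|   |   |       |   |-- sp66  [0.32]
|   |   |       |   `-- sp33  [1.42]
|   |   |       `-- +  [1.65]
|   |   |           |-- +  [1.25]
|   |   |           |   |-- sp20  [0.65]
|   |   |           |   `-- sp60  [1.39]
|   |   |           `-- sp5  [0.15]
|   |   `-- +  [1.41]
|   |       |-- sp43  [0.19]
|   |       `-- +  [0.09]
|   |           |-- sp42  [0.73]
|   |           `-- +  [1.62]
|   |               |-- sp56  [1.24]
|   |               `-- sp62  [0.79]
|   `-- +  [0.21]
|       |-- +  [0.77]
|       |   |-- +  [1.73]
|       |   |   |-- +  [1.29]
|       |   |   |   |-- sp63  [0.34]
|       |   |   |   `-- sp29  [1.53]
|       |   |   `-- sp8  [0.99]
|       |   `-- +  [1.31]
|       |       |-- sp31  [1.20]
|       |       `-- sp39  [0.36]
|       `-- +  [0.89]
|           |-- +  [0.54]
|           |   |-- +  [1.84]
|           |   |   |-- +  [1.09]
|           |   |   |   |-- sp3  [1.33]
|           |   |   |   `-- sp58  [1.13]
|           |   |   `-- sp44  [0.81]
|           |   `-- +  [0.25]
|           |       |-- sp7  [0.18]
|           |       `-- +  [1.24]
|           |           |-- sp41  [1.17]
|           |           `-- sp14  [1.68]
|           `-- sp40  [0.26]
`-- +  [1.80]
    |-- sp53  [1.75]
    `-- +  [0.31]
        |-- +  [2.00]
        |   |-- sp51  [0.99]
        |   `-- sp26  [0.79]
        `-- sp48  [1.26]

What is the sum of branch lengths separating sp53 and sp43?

The path runs sp53 → … → MRCA → … → sp43; the MRCA is the root of the tree.
Branch lengths along that path: 1.75 + 1.80 + 0.67 + 0.50 + 1.41 + 0.19 = 6.32.

6.32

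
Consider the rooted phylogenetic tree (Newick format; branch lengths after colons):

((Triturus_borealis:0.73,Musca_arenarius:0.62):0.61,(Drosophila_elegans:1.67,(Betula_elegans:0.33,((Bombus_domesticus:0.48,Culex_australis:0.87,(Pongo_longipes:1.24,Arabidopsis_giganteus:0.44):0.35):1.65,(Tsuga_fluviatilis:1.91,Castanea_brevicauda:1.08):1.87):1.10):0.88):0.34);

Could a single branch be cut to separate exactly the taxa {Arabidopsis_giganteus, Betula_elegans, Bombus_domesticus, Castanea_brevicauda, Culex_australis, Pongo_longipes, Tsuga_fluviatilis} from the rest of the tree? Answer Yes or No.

The most recent common ancestor of these taxa subtends (Betula_elegans,((Bombus_domesticus,Culex_australis,(Pongo_longipes,Arabidopsis_giganteus)),(Tsuga_fluviatilis,Castanea_brevicauda))).
That clade has exactly 7 tips — every listed taxon and nothing else — so the group is monophyletic.

Yes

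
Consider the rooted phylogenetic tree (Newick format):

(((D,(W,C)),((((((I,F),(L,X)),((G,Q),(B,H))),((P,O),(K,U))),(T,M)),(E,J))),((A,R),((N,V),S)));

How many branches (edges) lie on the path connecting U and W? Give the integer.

The MRCA of U and W is the node subtending ((D,(W,C)),((((((I,F),(L,X)),((G,Q),(B,H))),((P,O),(K,U))),(T,M)),(E,J))).
From U up to that node: 6 branches. From W up to the same node: 3 branches. Total: 6 + 3 = 9.

9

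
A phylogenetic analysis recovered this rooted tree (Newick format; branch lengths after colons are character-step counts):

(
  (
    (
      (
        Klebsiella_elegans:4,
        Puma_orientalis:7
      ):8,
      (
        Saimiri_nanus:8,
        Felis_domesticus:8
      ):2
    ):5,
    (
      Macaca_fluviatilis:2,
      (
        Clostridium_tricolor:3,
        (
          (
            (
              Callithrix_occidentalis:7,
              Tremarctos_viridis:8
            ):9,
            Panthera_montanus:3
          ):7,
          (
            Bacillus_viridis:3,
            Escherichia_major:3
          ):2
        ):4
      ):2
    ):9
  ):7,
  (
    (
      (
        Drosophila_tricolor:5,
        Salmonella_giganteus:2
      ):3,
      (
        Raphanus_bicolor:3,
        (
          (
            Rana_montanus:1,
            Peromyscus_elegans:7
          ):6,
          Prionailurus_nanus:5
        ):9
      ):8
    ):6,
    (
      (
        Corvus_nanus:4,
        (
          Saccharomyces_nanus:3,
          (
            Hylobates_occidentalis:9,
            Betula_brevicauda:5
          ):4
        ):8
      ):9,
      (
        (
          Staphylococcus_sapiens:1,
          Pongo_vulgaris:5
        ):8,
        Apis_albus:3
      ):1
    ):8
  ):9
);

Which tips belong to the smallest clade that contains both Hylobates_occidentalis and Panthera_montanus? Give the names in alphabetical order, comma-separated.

Tracing Hylobates_occidentalis: it sits inside (Hylobates_occidentalis,Betula_brevicauda).
Tracing Panthera_montanus: it sits inside ((Callithrix_occidentalis,Tremarctos_viridis),Panthera_montanus).
The smallest clade enclosing both is the whole tree (their MRCA is the root), so the answer is all 24 tips in alphabetical order.

Apis_albus, Bacillus_viridis, Betula_brevicauda, Callithrix_occidentalis, Clostridium_tricolor, Corvus_nanus, Drosophila_tricolor, Escherichia_major, Felis_domesticus, Hylobates_occidentalis, Klebsiella_elegans, Macaca_fluviatilis, Panthera_montanus, Peromyscus_elegans, Pongo_vulgaris, Prionailurus_nanus, Puma_orientalis, Rana_montanus, Raphanus_bicolor, Saccharomyces_nanus, Saimiri_nanus, Salmonella_giganteus, Staphylococcus_sapiens, Tremarctos_viridis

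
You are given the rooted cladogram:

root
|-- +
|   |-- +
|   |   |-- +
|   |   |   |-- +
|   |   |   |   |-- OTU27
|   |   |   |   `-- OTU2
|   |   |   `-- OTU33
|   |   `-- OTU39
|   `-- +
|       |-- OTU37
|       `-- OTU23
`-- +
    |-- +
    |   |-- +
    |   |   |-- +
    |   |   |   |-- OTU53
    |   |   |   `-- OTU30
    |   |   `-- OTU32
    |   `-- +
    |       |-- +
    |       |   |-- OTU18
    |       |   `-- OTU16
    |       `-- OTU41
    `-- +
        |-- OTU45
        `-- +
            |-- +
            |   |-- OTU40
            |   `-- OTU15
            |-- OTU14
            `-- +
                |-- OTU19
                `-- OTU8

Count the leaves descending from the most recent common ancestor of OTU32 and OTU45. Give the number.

12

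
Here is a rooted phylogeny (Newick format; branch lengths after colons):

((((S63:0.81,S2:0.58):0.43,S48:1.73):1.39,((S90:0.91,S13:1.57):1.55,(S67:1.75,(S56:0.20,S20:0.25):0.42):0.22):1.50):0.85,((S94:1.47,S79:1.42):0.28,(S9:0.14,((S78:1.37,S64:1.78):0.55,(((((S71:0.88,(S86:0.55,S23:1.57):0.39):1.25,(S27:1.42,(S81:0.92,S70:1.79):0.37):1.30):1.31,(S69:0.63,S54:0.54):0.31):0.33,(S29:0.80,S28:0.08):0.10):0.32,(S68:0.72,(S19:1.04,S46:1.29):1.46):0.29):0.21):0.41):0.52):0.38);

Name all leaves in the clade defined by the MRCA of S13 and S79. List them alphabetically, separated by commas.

S13, S19, S2, S20, S23, S27, S28, S29, S46, S48, S54, S56, S63, S64, S67, S68, S69, S70, S71, S78, S79, S81, S86, S9, S90, S94

Tracing S13: it sits inside (S90,S13).
Tracing S79: it sits inside (S94,S79).
The smallest clade enclosing both is the whole tree (their MRCA is the root), so the answer is all 26 tips in alphabetical order.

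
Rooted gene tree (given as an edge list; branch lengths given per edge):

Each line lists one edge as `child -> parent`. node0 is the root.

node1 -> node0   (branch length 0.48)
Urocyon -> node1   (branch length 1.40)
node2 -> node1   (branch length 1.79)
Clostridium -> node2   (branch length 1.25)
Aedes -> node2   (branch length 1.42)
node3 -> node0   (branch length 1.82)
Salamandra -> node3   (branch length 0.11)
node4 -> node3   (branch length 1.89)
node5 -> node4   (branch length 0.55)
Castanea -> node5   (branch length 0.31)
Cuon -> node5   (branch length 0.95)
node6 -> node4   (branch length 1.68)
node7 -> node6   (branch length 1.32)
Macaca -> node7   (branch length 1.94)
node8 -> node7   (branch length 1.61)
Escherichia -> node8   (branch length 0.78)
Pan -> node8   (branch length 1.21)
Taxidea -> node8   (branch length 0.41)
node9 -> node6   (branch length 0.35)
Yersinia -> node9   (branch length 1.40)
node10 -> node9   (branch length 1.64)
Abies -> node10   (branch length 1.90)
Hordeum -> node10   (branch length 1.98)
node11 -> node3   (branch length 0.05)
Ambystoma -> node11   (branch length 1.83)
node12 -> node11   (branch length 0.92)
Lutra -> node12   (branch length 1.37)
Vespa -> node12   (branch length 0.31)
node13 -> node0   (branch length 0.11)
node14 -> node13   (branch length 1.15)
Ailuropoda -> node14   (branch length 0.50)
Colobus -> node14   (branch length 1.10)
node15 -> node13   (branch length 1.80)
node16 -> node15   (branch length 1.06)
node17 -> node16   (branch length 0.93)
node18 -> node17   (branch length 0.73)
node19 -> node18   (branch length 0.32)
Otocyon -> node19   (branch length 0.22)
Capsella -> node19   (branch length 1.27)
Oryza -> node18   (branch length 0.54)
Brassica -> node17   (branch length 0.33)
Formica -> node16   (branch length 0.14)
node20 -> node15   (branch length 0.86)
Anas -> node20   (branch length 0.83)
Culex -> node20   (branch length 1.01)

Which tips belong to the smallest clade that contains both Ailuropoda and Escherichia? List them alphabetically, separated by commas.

Abies, Aedes, Ailuropoda, Ambystoma, Anas, Brassica, Capsella, Castanea, Clostridium, Colobus, Culex, Cuon, Escherichia, Formica, Hordeum, Lutra, Macaca, Oryza, Otocyon, Pan, Salamandra, Taxidea, Urocyon, Vespa, Yersinia

Tracing Ailuropoda: it sits inside (Ailuropoda,Colobus).
Tracing Escherichia: it sits inside (Escherichia,Pan,Taxidea).
The smallest clade enclosing both is the whole tree (their MRCA is the root), so the answer is all 25 tips in alphabetical order.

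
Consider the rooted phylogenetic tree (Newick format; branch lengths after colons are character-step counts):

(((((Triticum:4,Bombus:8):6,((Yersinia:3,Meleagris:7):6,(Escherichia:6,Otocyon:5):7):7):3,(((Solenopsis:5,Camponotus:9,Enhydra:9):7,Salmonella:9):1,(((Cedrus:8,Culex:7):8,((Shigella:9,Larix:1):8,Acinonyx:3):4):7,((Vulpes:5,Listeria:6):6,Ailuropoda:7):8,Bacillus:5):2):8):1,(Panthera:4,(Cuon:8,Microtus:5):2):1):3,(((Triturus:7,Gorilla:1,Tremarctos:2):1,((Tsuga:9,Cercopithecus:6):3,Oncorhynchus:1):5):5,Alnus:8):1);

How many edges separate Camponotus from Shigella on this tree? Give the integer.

8

The MRCA of Camponotus and Shigella is the node subtending (((Solenopsis,Camponotus,Enhydra),Salmonella),(((Cedrus,Culex),((Shigella,Larix),Acinonyx)),((Vulpes,Listeria),Ailuropoda),Bacillus)).
From Camponotus up to that node: 3 branches. From Shigella up to the same node: 5 branches. Total: 3 + 5 = 8.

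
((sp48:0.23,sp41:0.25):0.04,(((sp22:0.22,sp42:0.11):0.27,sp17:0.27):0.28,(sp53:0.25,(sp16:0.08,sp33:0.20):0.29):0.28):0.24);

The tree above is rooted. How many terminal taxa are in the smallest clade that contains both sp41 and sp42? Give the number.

The MRCA of sp41 and sp42 is the root, so the clade is the entire tree.
That clade contains 8 terminal taxa: sp16, sp17, sp22, sp33, sp41, sp42, sp48, sp53.

8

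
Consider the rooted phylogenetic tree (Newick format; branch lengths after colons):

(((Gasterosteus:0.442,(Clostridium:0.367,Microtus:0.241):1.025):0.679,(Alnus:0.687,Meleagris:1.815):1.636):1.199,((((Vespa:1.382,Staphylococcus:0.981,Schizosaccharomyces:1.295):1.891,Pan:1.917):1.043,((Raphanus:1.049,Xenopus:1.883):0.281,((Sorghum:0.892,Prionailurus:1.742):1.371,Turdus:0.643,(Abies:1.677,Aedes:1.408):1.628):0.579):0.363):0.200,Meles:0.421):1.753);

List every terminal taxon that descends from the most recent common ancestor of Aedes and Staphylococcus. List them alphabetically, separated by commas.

Abies, Aedes, Pan, Prionailurus, Raphanus, Schizosaccharomyces, Sorghum, Staphylococcus, Turdus, Vespa, Xenopus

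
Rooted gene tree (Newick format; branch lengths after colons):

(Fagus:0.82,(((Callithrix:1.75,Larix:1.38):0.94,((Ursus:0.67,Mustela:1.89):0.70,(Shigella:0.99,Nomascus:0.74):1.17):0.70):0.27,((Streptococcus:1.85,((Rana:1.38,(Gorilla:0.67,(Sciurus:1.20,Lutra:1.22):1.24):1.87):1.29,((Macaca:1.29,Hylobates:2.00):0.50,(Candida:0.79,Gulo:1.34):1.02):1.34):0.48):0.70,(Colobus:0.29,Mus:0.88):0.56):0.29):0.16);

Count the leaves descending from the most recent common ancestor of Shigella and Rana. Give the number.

17

The MRCA of Shigella and Rana is the node subtending (((Callithrix,Larix),((Ursus,Mustela),(Shigella,Nomascus))),((Streptococcus,((Rana,(Gorilla,(Sciurus,Lutra))),((Macaca,Hylobates),(Candida,Gulo)))),(Colobus,Mus))).
That clade contains 17 terminal taxa: Callithrix, Candida, Colobus, Gorilla, Gulo, Hylobates, Larix, Lutra, Macaca, Mus, Mustela, Nomascus, Rana, Sciurus, Shigella, Streptococcus, Ursus.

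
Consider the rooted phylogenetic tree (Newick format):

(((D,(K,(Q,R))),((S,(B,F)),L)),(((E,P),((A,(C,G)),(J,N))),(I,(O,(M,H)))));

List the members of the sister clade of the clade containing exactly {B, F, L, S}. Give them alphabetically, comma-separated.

The clade containing exactly {B, F, L, S} attaches to the tree at the node subtending ((D,(K,(Q,R))),((S,(B,F)),L)).
The other lineage descending from that same node — the sister group — is (D,(K,(Q,R))); its 4 tips in alphabetical order are the answer.

D, K, Q, R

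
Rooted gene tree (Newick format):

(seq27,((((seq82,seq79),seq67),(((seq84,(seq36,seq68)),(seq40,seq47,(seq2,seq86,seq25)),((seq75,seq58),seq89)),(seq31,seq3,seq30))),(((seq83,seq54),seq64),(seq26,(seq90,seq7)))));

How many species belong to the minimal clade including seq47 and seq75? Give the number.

The MRCA of seq47 and seq75 is the node subtending ((seq84,(seq36,seq68)),(seq40,seq47,(seq2,seq86,seq25)),((seq75,seq58),seq89)).
That clade contains 11 terminal taxa: seq2, seq25, seq36, seq40, seq47, seq58, seq68, seq75, seq84, seq86, seq89.

11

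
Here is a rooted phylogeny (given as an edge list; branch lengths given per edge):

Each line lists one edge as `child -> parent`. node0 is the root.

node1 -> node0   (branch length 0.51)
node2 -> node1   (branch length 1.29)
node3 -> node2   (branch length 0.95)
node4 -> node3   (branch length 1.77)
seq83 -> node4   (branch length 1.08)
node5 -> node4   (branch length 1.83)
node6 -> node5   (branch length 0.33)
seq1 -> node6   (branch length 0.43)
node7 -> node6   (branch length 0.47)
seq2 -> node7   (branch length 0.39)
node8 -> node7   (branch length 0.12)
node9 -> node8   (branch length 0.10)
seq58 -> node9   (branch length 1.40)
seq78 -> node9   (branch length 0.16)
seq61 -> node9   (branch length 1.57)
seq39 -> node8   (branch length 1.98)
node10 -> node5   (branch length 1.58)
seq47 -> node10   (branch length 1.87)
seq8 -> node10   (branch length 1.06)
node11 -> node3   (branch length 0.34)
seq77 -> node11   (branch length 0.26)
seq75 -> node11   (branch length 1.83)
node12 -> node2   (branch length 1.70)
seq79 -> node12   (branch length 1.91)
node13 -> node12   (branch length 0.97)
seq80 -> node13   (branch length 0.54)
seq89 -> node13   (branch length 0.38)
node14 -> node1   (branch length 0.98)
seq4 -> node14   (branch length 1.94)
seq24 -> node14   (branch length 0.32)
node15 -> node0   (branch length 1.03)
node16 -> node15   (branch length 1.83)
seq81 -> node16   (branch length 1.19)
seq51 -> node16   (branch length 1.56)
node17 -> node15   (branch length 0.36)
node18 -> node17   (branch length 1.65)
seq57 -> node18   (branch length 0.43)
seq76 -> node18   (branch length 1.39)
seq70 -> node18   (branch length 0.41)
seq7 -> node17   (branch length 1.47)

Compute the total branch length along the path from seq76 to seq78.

11.96

The path runs seq76 → … → MRCA → … → seq78; the MRCA is the root of the tree.
Branch lengths along that path: 1.39 + 1.65 + 0.36 + 1.03 + 0.51 + 1.29 + 0.95 + 1.77 + 1.83 + 0.33 + 0.47 + 0.12 + 0.10 + 0.16 = 11.96.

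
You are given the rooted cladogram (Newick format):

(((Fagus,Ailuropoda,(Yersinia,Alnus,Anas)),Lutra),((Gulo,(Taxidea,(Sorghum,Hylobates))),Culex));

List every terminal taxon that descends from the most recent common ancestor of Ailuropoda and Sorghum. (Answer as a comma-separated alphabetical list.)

Ailuropoda, Alnus, Anas, Culex, Fagus, Gulo, Hylobates, Lutra, Sorghum, Taxidea, Yersinia

Tracing Ailuropoda: it sits inside (Fagus,Ailuropoda,(Yersinia,Alnus,Anas)).
Tracing Sorghum: it sits inside (Sorghum,Hylobates).
The smallest clade enclosing both is the whole tree (their MRCA is the root), so the answer is all 11 tips in alphabetical order.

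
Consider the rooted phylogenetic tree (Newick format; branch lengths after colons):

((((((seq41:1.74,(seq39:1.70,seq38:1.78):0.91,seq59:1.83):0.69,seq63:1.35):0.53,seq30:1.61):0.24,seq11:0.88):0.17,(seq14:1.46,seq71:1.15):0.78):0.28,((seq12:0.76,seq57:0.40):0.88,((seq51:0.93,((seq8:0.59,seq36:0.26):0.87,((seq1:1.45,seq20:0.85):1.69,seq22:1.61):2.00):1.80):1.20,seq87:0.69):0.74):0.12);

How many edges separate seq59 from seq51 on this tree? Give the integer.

10

The MRCA of seq59 and seq51 is the root of the tree.
From seq59 up to that node: 6 branches. From seq51 up to the same node: 4 branches. Total: 6 + 4 = 10.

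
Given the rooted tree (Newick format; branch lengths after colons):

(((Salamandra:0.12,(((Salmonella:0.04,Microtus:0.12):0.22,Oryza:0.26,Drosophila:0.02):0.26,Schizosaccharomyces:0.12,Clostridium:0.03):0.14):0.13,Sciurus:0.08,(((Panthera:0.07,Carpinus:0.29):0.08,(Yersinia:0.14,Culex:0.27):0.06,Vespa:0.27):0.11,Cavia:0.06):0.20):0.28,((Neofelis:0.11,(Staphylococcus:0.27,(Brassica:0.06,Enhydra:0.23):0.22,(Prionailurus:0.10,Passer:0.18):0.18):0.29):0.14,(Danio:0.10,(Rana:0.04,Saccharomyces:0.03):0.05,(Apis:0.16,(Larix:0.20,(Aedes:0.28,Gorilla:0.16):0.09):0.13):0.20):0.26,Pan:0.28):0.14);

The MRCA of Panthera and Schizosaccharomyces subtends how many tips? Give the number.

The MRCA of Panthera and Schizosaccharomyces is the node subtending ((Salamandra,(((Salmonella,Microtus),Oryza,Drosophila),Schizosaccharomyces,Clostridium)),Sciurus,(((Panthera,Carpinus),(Yersinia,Culex),Vespa),Cavia)).
That clade contains 14 terminal taxa: Carpinus, Cavia, Clostridium, Culex, Drosophila, Microtus, Oryza, Panthera, Salamandra, Salmonella, Schizosaccharomyces, Sciurus, Vespa, Yersinia.

14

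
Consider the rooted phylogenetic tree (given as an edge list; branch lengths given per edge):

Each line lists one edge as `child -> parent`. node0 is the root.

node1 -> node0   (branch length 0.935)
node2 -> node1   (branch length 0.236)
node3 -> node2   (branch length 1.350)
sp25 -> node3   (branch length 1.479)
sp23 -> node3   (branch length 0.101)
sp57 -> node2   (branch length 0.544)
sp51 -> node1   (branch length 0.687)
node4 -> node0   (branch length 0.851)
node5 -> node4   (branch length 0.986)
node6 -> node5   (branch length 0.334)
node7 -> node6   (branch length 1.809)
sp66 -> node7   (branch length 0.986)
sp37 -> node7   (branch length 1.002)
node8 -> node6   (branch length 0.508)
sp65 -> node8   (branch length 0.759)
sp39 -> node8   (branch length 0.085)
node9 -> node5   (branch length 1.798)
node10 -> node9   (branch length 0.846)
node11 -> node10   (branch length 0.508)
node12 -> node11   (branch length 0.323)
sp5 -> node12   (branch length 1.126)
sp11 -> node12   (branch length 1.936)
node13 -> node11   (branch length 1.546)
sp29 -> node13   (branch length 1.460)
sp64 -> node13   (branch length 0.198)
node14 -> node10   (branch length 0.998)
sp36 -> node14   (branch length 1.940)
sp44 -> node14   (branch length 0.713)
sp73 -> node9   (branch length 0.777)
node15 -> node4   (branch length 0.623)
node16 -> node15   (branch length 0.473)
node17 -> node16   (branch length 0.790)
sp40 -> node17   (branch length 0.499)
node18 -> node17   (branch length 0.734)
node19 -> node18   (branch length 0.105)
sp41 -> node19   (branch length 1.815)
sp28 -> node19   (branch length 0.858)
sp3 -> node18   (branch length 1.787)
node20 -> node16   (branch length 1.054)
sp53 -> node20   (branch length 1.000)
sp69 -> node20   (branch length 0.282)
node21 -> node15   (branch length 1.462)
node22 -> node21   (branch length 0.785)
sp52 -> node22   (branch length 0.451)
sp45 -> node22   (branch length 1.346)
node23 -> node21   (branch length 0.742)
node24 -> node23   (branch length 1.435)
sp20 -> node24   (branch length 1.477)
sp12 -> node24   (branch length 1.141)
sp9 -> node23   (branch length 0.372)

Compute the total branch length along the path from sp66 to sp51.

The path runs sp66 → … → MRCA → … → sp51; the MRCA is the root of the tree.
Branch lengths along that path: 0.986 + 1.809 + 0.334 + 0.986 + 0.851 + 0.935 + 0.687 = 6.588.

6.588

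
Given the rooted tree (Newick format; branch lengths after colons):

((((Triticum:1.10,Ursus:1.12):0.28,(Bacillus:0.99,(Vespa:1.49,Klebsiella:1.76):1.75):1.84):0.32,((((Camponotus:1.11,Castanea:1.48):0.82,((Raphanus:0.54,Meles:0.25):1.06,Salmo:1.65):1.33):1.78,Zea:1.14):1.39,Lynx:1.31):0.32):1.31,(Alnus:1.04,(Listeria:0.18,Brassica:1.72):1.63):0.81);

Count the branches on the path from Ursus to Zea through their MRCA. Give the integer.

6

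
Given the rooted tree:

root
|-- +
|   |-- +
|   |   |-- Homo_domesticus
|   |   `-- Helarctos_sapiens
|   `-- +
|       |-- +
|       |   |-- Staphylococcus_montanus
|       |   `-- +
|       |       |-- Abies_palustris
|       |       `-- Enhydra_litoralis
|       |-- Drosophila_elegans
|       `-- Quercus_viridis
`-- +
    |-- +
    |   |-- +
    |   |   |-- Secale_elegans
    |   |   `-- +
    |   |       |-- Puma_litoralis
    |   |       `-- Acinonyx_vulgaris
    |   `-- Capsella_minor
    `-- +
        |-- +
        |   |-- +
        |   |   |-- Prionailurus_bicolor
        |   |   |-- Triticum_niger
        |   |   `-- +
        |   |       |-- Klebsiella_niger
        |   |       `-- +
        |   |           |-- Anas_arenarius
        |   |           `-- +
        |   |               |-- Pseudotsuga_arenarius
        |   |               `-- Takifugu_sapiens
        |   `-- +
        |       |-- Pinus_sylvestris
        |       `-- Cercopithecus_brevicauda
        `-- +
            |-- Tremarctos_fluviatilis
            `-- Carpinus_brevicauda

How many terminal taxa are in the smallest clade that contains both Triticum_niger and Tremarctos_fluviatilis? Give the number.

The MRCA of Triticum_niger and Tremarctos_fluviatilis is the node subtending (((Prionailurus_bicolor,Triticum_niger,(Klebsiella_niger,(Anas_arenarius,(Pseudotsuga_arenarius,Takifugu_sapiens)))),(Pinus_sylvestris,Cercopithecus_brevicauda)),(Tremarctos_fluviatilis,Carpinus_brevicauda)).
That clade contains 10 terminal taxa: Anas_arenarius, Carpinus_brevicauda, Cercopithecus_brevicauda, Klebsiella_niger, Pinus_sylvestris, Prionailurus_bicolor, Pseudotsuga_arenarius, Takifugu_sapiens, Tremarctos_fluviatilis, Triticum_niger.

10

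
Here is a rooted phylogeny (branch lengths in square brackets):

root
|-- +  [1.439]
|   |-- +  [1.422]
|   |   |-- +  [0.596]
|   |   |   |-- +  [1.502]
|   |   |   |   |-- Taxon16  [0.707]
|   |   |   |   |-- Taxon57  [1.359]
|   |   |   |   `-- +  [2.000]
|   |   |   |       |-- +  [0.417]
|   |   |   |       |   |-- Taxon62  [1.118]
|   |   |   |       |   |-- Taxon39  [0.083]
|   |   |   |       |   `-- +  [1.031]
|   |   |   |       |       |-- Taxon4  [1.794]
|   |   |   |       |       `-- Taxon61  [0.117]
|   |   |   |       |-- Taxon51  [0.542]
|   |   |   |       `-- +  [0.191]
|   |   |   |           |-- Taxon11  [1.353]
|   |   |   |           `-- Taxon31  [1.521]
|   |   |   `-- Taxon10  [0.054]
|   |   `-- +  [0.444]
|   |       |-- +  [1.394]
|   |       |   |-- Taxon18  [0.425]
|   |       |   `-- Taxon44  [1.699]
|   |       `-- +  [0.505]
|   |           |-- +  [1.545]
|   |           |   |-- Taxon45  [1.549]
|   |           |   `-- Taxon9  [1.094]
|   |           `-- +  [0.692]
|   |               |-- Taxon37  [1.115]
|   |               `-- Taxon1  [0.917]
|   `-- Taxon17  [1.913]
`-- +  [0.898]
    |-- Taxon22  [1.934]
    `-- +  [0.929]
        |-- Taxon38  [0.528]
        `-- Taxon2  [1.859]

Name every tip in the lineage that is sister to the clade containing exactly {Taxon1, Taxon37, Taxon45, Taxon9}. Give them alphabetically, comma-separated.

The clade containing exactly {Taxon1, Taxon37, Taxon45, Taxon9} attaches to the tree at the node subtending ((Taxon18,Taxon44),((Taxon45,Taxon9),(Taxon37,Taxon1))).
The other lineage descending from that same node — the sister group — is (Taxon18,Taxon44); its 2 tips in alphabetical order are the answer.

Taxon18, Taxon44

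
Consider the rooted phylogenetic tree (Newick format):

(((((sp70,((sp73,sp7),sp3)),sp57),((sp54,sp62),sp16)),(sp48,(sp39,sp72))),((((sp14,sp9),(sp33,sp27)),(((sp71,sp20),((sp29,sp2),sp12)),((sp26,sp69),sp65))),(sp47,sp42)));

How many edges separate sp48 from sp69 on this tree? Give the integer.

The MRCA of sp48 and sp69 is the root of the tree.
From sp48 up to that node: 3 branches. From sp69 up to the same node: 6 branches. Total: 3 + 6 = 9.

9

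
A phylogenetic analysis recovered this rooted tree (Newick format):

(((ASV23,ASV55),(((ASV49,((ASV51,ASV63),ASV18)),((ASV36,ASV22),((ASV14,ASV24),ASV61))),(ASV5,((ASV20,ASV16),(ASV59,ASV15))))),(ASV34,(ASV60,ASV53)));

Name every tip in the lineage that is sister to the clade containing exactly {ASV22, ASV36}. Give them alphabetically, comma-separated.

ASV14, ASV24, ASV61

The clade containing exactly {ASV22, ASV36} attaches to the tree at the node subtending ((ASV36,ASV22),((ASV14,ASV24),ASV61)).
The other lineage descending from that same node — the sister group — is ((ASV14,ASV24),ASV61); its 3 tips in alphabetical order are the answer.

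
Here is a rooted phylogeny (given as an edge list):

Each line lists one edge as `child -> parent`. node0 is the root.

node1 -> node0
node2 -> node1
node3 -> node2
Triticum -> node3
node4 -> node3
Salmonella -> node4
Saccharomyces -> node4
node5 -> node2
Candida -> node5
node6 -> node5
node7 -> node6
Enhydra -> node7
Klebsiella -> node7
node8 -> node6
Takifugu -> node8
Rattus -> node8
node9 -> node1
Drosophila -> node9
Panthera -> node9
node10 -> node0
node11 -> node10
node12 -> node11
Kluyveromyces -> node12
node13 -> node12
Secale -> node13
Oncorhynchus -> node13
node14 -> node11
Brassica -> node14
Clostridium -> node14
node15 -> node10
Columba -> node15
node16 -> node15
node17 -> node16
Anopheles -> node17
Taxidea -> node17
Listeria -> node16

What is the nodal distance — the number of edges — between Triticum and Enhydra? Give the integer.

The MRCA of Triticum and Enhydra is the node subtending ((Triticum,(Salmonella,Saccharomyces)),(Candida,((Enhydra,Klebsiella),(Takifugu,Rattus)))).
From Triticum up to that node: 2 branches. From Enhydra up to the same node: 4 branches. Total: 2 + 4 = 6.

6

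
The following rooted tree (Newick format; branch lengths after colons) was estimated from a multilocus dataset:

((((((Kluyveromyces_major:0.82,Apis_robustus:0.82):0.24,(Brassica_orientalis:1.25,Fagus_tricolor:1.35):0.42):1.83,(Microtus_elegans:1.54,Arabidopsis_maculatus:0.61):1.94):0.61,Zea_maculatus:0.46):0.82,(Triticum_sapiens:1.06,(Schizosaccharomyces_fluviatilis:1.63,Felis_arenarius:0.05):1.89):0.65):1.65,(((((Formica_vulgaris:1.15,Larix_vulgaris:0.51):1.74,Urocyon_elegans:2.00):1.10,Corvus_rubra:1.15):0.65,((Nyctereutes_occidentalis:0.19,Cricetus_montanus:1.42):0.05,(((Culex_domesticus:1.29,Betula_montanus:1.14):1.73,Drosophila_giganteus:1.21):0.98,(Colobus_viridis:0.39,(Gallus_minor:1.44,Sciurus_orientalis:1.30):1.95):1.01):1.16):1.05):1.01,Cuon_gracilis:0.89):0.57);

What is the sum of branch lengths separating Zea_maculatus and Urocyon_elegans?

The path runs Zea_maculatus → … → MRCA → … → Urocyon_elegans; the MRCA is the root of the tree.
Branch lengths along that path: 0.46 + 0.82 + 1.65 + 0.57 + 1.01 + 0.65 + 1.10 + 2.00 = 8.26.

8.26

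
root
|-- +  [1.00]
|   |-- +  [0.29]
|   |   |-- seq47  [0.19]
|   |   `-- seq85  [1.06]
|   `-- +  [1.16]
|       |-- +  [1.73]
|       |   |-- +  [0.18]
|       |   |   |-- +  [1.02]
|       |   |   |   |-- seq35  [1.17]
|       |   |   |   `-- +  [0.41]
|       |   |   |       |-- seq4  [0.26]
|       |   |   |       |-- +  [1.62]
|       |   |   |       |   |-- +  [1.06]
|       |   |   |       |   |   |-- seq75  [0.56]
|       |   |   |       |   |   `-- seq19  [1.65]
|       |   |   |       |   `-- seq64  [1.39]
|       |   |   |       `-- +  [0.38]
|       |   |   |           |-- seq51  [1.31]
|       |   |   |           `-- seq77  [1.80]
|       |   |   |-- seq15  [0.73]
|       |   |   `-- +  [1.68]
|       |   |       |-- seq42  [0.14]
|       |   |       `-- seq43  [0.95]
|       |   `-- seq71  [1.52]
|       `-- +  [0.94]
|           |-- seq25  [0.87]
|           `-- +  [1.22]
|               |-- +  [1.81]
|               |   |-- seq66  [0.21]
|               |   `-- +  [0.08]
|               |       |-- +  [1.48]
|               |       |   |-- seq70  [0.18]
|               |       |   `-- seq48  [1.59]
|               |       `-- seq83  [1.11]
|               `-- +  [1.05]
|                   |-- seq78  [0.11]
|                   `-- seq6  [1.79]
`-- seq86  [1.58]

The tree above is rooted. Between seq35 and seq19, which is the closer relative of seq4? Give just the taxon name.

The MRCA of seq4 and seq19 subtends (seq4,((seq75,seq19),seq64),(seq51,seq77)) (6 taxa).
The MRCA of seq4 and seq35 subtends (seq35,(seq4,((seq75,seq19),seq64),(seq51,seq77))) (7 taxa).
The first is nested inside the second, so seq4 shares a more recent common ancestor with seq19.

seq19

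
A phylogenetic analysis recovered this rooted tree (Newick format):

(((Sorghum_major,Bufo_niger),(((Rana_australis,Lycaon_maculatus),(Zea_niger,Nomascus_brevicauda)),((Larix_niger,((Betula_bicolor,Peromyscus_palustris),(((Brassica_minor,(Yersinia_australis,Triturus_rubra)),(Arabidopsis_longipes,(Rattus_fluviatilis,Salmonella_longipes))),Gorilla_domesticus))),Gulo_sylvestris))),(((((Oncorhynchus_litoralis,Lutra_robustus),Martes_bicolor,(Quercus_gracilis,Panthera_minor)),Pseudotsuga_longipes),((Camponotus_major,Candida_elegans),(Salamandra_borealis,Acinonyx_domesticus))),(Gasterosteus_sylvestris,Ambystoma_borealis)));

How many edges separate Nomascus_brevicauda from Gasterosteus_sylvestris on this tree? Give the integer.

The MRCA of Nomascus_brevicauda and Gasterosteus_sylvestris is the root of the tree.
From Nomascus_brevicauda up to that node: 5 branches. From Gasterosteus_sylvestris up to the same node: 3 branches. Total: 5 + 3 = 8.

8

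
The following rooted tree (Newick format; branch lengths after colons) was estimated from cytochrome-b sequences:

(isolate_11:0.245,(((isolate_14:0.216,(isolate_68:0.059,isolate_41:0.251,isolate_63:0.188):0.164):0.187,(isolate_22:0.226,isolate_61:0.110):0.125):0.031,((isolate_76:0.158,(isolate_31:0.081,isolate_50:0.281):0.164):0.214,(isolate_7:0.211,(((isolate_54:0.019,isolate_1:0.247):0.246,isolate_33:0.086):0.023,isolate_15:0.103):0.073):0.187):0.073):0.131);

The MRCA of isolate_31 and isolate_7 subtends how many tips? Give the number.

The MRCA of isolate_31 and isolate_7 is the node subtending ((isolate_76,(isolate_31,isolate_50)),(isolate_7,(((isolate_54,isolate_1),isolate_33),isolate_15))).
That clade contains 8 terminal taxa: isolate_1, isolate_15, isolate_31, isolate_33, isolate_50, isolate_54, isolate_7, isolate_76.

8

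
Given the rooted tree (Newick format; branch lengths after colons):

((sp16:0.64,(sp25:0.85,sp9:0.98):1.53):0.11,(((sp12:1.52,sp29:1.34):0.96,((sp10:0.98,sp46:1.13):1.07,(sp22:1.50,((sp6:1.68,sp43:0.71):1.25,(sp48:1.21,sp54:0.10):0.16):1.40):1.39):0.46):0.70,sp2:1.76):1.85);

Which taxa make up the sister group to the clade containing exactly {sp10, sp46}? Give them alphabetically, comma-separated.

The clade containing exactly {sp10, sp46} attaches to the tree at the node subtending ((sp10,sp46),(sp22,((sp6,sp43),(sp48,sp54)))).
The other lineage descending from that same node — the sister group — is (sp22,((sp6,sp43),(sp48,sp54))); its 5 tips in alphabetical order are the answer.

sp22, sp43, sp48, sp54, sp6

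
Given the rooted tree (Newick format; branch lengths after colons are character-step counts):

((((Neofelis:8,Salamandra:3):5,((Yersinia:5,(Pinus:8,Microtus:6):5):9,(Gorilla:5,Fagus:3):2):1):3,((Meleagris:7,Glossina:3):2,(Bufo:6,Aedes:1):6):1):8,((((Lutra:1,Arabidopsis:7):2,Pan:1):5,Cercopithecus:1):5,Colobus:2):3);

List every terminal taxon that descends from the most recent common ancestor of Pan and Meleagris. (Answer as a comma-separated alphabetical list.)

Aedes, Arabidopsis, Bufo, Cercopithecus, Colobus, Fagus, Glossina, Gorilla, Lutra, Meleagris, Microtus, Neofelis, Pan, Pinus, Salamandra, Yersinia

Tracing Pan: it sits inside ((Lutra,Arabidopsis),Pan).
Tracing Meleagris: it sits inside (Meleagris,Glossina).
The smallest clade enclosing both is the whole tree (their MRCA is the root), so the answer is all 16 tips in alphabetical order.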